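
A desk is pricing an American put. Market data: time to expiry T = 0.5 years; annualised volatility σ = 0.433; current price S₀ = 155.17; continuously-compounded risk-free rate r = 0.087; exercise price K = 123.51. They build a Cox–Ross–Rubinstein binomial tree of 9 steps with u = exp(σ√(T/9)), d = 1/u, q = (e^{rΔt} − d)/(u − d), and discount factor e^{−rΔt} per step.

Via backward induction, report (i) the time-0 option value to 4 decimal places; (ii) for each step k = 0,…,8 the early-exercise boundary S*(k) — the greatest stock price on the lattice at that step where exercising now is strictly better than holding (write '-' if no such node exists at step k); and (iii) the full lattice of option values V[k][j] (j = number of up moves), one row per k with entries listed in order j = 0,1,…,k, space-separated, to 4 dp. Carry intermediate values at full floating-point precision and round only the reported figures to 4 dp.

price = 4.6248
boundary = - - - - - 93.1514 84.1135 93.1514 103.1604
tree:
4.6248
7.1250 2.1514
10.7230 3.5705 0.7430
15.7001 5.8142 1.3453 0.1437
22.2537 9.2519 2.4082 0.2877 0.0000
30.3586 14.3068 4.2504 0.5762 0.0000 0.0000
39.3965 21.3362 7.3659 1.1538 0.0000 0.0000 0.0000
47.5575 30.3586 12.4561 2.3105 0.0000 0.0000 0.0000 0.0000
54.9267 39.3965 20.3496 4.6268 0.0000 0.0000 0.0000 0.0000 0.0000
61.5809 47.5575 30.3586 9.2651 0.0000 0.0000 0.0000 0.0000 0.0000 0.0000

params: Δt=0.05556 u=1.10745 d=0.90298 q=0.49820 e^(-rΔt)=0.99518
t_9 payoffs: 61.5809 47.5575 30.3586 9.2651 0.0000 0.0000 0.0000 0.0000 0.0000 0.0000
t_8: node(8,0) S=68.5833 payoff=54.9267 vs cont=54.3312 → 54.9267 [stop]  node(8,1) S=84.1135 payoff=39.3965 vs cont=38.8010 → 39.3965 [stop]  node(8,2) S=103.1604 payoff=20.3496 vs cont=19.7541 → 20.3496 [stop]  node(8,3) S=126.5203 payoff=0.0000 vs cont=4.6268 → 4.6268 [wait]  node(8,4) S=155.1700 payoff=0.0000 vs cont=0.0000 → 0.0000 [wait]  node(8,5) S=190.3072 payoff=0.0000 vs cont=0.0000 → 0.0000 [wait]  node(8,6) S=233.4009 payoff=0.0000 vs cont=0.0000 → 0.0000 [wait]  node(8,7) S=286.2529 payoff=0.0000 vs cont=0.0000 → 0.0000 [wait]  node(8,8) S=351.0729 payoff=0.0000 vs cont=0.0000 → 0.0000 [wait]  ⇒ S*(8)=103.1604
t_7: node(7,0) S=75.9525 payoff=47.5575 vs cont=46.9620 → 47.5575 [stop]  node(7,1) S=93.1514 payoff=30.3586 vs cont=29.7631 → 30.3586 [stop]  node(7,2) S=114.2449 payoff=9.2651 vs cont=12.4561 → 12.4561 [wait]  node(7,3) S=140.1148 payoff=0.0000 vs cont=2.3105 → 2.3105 [wait]  node(7,4) S=171.8428 payoff=0.0000 vs cont=0.0000 → 0.0000 [wait]  node(7,5) S=210.7555 payoff=0.0000 vs cont=0.0000 → 0.0000 [wait]  node(7,6) S=258.4796 payoff=0.0000 vs cont=0.0000 → 0.0000 [wait]  node(7,7) S=317.0105 payoff=0.0000 vs cont=0.0000 → 0.0000 [wait]  ⇒ S*(7)=93.1514
t_6: node(6,0) S=84.1135 payoff=39.3965 vs cont=38.8010 → 39.3965 [stop]  node(6,1) S=103.1604 payoff=20.3496 vs cont=21.3362 → 21.3362 [wait]  node(6,2) S=126.5203 payoff=0.0000 vs cont=7.3659 → 7.3659 [wait]  node(6,3) S=155.1700 payoff=0.0000 vs cont=1.1538 → 1.1538 [wait]  node(6,4) S=190.3072 payoff=0.0000 vs cont=0.0000 → 0.0000 [wait]  node(6,5) S=233.4009 payoff=0.0000 vs cont=0.0000 → 0.0000 [wait]  node(6,6) S=286.2529 payoff=0.0000 vs cont=0.0000 → 0.0000 [wait]  ⇒ S*(6)=84.1135
t_5: node(5,0) S=93.1514 payoff=30.3586 vs cont=30.2522 → 30.3586 [stop]  node(5,1) S=114.2449 payoff=9.2651 vs cont=14.3068 → 14.3068 [wait]  node(5,2) S=140.1148 payoff=0.0000 vs cont=4.2504 → 4.2504 [wait]  node(5,3) S=171.8428 payoff=0.0000 vs cont=0.5762 → 0.5762 [wait]  node(5,4) S=210.7555 payoff=0.0000 vs cont=0.0000 → 0.0000 [wait]  node(5,5) S=258.4796 payoff=0.0000 vs cont=0.0000 → 0.0000 [wait]  ⇒ S*(5)=93.1514
t_4: node(4,0) S=103.1604 payoff=20.3496 vs cont=22.2537 → 22.2537 [wait]  node(4,1) S=126.5203 payoff=0.0000 vs cont=9.2519 → 9.2519 [wait]  node(4,2) S=155.1700 payoff=0.0000 vs cont=2.4082 → 2.4082 [wait]  node(4,3) S=190.3072 payoff=0.0000 vs cont=0.2877 → 0.2877 [wait]  node(4,4) S=233.4009 payoff=0.0000 vs cont=0.0000 → 0.0000 [wait]  ⇒ S*(4)=-
t_3: node(3,0) S=114.2449 payoff=9.2651 vs cont=15.7001 → 15.7001 [wait]  node(3,1) S=140.1148 payoff=0.0000 vs cont=5.8142 → 5.8142 [wait]  node(3,2) S=171.8428 payoff=0.0000 vs cont=1.3453 → 1.3453 [wait]  node(3,3) S=210.7555 payoff=0.0000 vs cont=0.1437 → 0.1437 [wait]  ⇒ S*(3)=-
t_2: node(2,0) S=126.5203 payoff=0.0000 vs cont=10.7230 → 10.7230 [wait]  node(2,1) S=155.1700 payoff=0.0000 vs cont=3.5705 → 3.5705 [wait]  node(2,2) S=190.3072 payoff=0.0000 vs cont=0.7430 → 0.7430 [wait]  ⇒ S*(2)=-
t_1: node(1,0) S=140.1148 payoff=0.0000 vs cont=7.1250 → 7.1250 [wait]  node(1,1) S=171.8428 payoff=0.0000 vs cont=2.1514 → 2.1514 [wait]  ⇒ S*(1)=-
t_0: node(0,0) S=155.1700 payoff=0.0000 vs cont=4.6248 → 4.6248 [wait]  ⇒ S*(0)=-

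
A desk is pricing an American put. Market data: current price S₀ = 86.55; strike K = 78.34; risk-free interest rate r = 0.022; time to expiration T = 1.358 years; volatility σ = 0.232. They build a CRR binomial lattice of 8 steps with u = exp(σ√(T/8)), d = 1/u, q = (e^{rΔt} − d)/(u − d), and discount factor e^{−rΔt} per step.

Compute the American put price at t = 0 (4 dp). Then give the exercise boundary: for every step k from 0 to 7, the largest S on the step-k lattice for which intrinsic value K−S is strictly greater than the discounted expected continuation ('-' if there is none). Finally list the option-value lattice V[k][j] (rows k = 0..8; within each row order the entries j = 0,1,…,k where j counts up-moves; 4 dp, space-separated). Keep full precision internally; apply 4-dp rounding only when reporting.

Δt=0.16975, u=1.10030, d=0.90884, q=0.49566, disc=e^(-rΔt)=0.99627
k=8 terminal: V=max(K-S,0) → 38.0527 29.5655 19.2903 6.8505 0.0000 0.0000 0.0000 0.0000 0.0000
k=7: j=0 S=44.3283 intr=34.0117 cont=33.7197 V=34.0117[EX]; j=1 S=53.6668 intr=24.6732 cont=24.3812 V=24.6732[EX]; j=2 S=64.9726 intr=13.3674 cont=13.0754 V=13.3674[EX]; j=3 S=78.6601 intr=0.0000 cont=3.4421 V=3.4421[hold]; j=4 S=95.2312 intr=0.0000 cont=0.0000 V=0.0000[hold]; j=5 S=115.2933 intr=0.0000 cont=0.0000 V=0.0000[hold]; j=6 S=139.5818 intr=0.0000 cont=0.0000 V=0.0000[hold]; j=7 S=168.9871 intr=0.0000 cont=0.0000 V=0.0000[hold]  S*(7)=64.9726
k=6: j=0 S=48.7745 intr=29.5655 cont=29.2735 V=29.5655[EX]; j=1 S=59.0497 intr=19.2903 cont=18.9983 V=19.2903[EX]; j=2 S=71.4895 intr=6.8505 cont=8.4163 V=8.4163[hold]; j=3 S=86.5500 intr=0.0000 cont=1.7295 V=1.7295[hold]; j=4 S=104.7832 intr=0.0000 cont=0.0000 V=0.0000[hold]; j=5 S=126.8576 intr=0.0000 cont=0.0000 V=0.0000[hold]; j=6 S=153.5823 intr=0.0000 cont=0.0000 V=0.0000[hold]  S*(6)=59.0497
k=5: j=0 S=53.6668 intr=24.6732 cont=24.3812 V=24.6732[EX]; j=1 S=64.9726 intr=13.3674 cont=13.8486 V=13.8486[hold]; j=2 S=78.6601 intr=0.0000 cont=5.0829 V=5.0829[hold]; j=3 S=95.2312 intr=0.0000 cont=0.8690 V=0.8690[hold]; j=4 S=115.2933 intr=0.0000 cont=0.0000 V=0.0000[hold]; j=5 S=139.5818 intr=0.0000 cont=0.0000 V=0.0000[hold]  S*(5)=53.6668
k=4: j=0 S=59.0497 intr=19.2903 cont=19.2359 V=19.2903[EX]; j=1 S=71.4895 intr=6.8505 cont=9.4683 V=9.4683[hold]; j=2 S=86.5500 intr=0.0000 cont=2.9830 V=2.9830[hold]; j=3 S=104.7832 intr=0.0000 cont=0.4366 V=0.4366[hold]; j=4 S=126.8576 intr=0.0000 cont=0.0000 V=0.0000[hold]  S*(4)=59.0497
k=3: j=0 S=64.9726 intr=13.3674 cont=14.3682 V=14.3682[hold]; j=1 S=78.6601 intr=0.0000 cont=6.2305 V=6.2305[hold]; j=2 S=95.2312 intr=0.0000 cont=1.7145 V=1.7145[hold]; j=3 S=115.2933 intr=0.0000 cont=0.2194 V=0.2194[hold]  S*(3)=-
k=2: j=0 S=71.4895 intr=6.8505 cont=10.2961 V=10.2961[hold]; j=1 S=86.5500 intr=0.0000 cont=3.9772 V=3.9772[hold]; j=2 S=104.7832 intr=0.0000 cont=0.9698 V=0.9698[hold]  S*(2)=-
k=1: j=0 S=78.6601 intr=0.0000 cont=7.1373 V=7.1373[hold]; j=1 S=95.2312 intr=0.0000 cont=2.4773 V=2.4773[hold]  S*(1)=-
k=0: j=0 S=86.5500 intr=0.0000 cont=4.8095 V=4.8095[hold]  S*(0)=-

price = 4.8095
boundary = - - - - 59.0497 53.6668 59.0497 64.9726
tree:
4.8095
7.1373 2.4773
10.2961 3.9772 0.9698
14.3682 6.2305 1.7145 0.2194
19.2903 9.4683 2.9830 0.4366 0.0000
24.6732 13.8486 5.0829 0.8690 0.0000 0.0000
29.5655 19.2903 8.4163 1.7295 0.0000 0.0000 0.0000
34.0117 24.6732 13.3674 3.4421 0.0000 0.0000 0.0000 0.0000
38.0527 29.5655 19.2903 6.8505 0.0000 0.0000 0.0000 0.0000 0.0000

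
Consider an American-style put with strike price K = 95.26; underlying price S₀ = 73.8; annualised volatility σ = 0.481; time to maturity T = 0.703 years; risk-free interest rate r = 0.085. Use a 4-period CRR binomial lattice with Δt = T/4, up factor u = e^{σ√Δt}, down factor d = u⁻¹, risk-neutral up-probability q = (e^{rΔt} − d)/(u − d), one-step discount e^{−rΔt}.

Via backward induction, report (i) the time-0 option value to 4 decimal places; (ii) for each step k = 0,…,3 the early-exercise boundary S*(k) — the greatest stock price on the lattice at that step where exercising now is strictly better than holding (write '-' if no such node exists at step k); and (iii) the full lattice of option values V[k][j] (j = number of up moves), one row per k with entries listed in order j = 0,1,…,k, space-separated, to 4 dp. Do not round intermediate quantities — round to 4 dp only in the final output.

price = 24.4692
boundary = - 60.3229 49.3069 60.3229
tree:
24.4692
34.9371 14.1911
45.9531 22.8664 5.4851
54.9574 34.9371 10.8494 0.0000
62.3173 45.9531 21.4600 0.0000 0.0000

params: Δt=0.17575 u=1.22342 d=0.81738 q=0.48683 e^(-rΔt)=0.98517
t_4 payoffs: 62.3173 45.9531 21.4600 0.0000 0.0000
t_3: node(3,0) S=40.3026 payoff=54.9574 vs cont=53.5449 → 54.9574 [stop]  node(3,1) S=60.3229 payoff=34.9371 vs cont=33.5246 → 34.9371 [stop]  node(3,2) S=90.2881 payoff=4.9719 vs cont=10.8494 → 10.8494 [wait]  node(3,3) S=135.1386 payoff=0.0000 vs cont=0.0000 → 0.0000 [wait]  ⇒ S*(3)=60.3229
t_2: node(2,0) S=49.3069 payoff=45.9531 vs cont=44.5406 → 45.9531 [stop]  node(2,1) S=73.8000 payoff=21.4600 vs cont=22.8664 → 22.8664 [wait]  node(2,2) S=110.4600 payoff=0.0000 vs cont=5.4851 → 5.4851 [wait]  ⇒ S*(2)=49.3069
t_1: node(1,0) S=60.3229 payoff=34.9371 vs cont=34.1992 → 34.9371 [stop]  node(1,1) S=90.2881 payoff=4.9719 vs cont=14.1911 → 14.1911 [wait]  ⇒ S*(1)=60.3229
t_0: node(0,0) S=73.8000 payoff=21.4600 vs cont=24.4692 → 24.4692 [wait]  ⇒ S*(0)=-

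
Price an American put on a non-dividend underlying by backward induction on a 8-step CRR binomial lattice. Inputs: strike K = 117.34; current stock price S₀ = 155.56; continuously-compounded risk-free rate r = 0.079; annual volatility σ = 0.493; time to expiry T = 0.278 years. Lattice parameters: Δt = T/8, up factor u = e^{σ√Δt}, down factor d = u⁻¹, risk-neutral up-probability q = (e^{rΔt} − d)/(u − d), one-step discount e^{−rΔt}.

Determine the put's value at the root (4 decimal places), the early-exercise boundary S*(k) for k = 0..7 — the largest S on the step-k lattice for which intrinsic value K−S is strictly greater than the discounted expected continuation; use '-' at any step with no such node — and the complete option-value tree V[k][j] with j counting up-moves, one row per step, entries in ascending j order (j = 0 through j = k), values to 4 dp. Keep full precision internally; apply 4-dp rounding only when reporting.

Δt=0.03475, u=1.09626, d=0.91219, q=0.49198, disc=e^(-rΔt)=0.99726
k=8 terminal: V=max(K-S,0) → 42.7642 27.7163 9.6320 0.0000 0.0000 0.0000 0.0000 0.0000 0.0000
k=7: j=0 S=81.7543 intr=35.5857 cont=35.2640 V=35.5857[EX]; j=1 S=98.2507 intr=19.0893 cont=18.7676 V=19.0893[EX]; j=2 S=118.0757 intr=0.0000 cont=4.8799 V=4.8799[hold]; j=3 S=141.9010 intr=0.0000 cont=0.0000 V=0.0000[hold]; j=4 S=170.5338 intr=0.0000 cont=0.0000 V=0.0000[hold]; j=5 S=204.9441 intr=0.0000 cont=0.0000 V=0.0000[hold]; j=6 S=246.2977 intr=0.0000 cont=0.0000 V=0.0000[hold]; j=7 S=295.9956 intr=0.0000 cont=0.0000 V=0.0000[hold]  S*(7)=98.2507
k=6: j=0 S=89.6237 intr=27.7163 cont=27.3946 V=27.7163[EX]; j=1 S=107.7080 intr=9.6320 cont=12.0654 V=12.0654[hold]; j=2 S=129.4413 intr=0.0000 cont=2.4723 V=2.4723[hold]; j=3 S=155.5600 intr=0.0000 cont=0.0000 V=0.0000[hold]; j=4 S=186.9489 intr=0.0000 cont=0.0000 V=0.0000[hold]; j=5 S=224.6714 intr=0.0000 cont=0.0000 V=0.0000[hold]; j=6 S=270.0056 intr=0.0000 cont=0.0000 V=0.0000[hold]  S*(6)=89.6237
k=5: j=0 S=98.2507 intr=19.0893 cont=19.9616 V=19.9616[hold]; j=1 S=118.0757 intr=0.0000 cont=7.3257 V=7.3257[hold]; j=2 S=141.9010 intr=0.0000 cont=1.2525 V=1.2525[hold]; j=3 S=170.5338 intr=0.0000 cont=0.0000 V=0.0000[hold]; j=4 S=204.9441 intr=0.0000 cont=0.0000 V=0.0000[hold]; j=5 S=246.2977 intr=0.0000 cont=0.0000 V=0.0000[hold]  S*(5)=-
k=4: j=0 S=107.7080 intr=9.6320 cont=13.7073 V=13.7073[hold]; j=1 S=129.4413 intr=0.0000 cont=4.3260 V=4.3260[hold]; j=2 S=155.5600 intr=0.0000 cont=0.6346 V=0.6346[hold]; j=3 S=186.9489 intr=0.0000 cont=0.0000 V=0.0000[hold]; j=4 S=224.6714 intr=0.0000 cont=0.0000 V=0.0000[hold]  S*(4)=-
k=3: j=0 S=118.0757 intr=0.0000 cont=9.0670 V=9.0670[hold]; j=1 S=141.9010 intr=0.0000 cont=2.5030 V=2.5030[hold]; j=2 S=170.5338 intr=0.0000 cont=0.3215 V=0.3215[hold]; j=3 S=204.9441 intr=0.0000 cont=0.0000 V=0.0000[hold]  S*(3)=-
k=2: j=0 S=129.4413 intr=0.0000 cont=5.8217 V=5.8217[hold]; j=1 S=155.5600 intr=0.0000 cont=1.4258 V=1.4258[hold]; j=2 S=186.9489 intr=0.0000 cont=0.1629 V=0.1629[hold]  S*(2)=-
k=1: j=0 S=141.9010 intr=0.0000 cont=3.6490 V=3.6490[hold]; j=1 S=170.5338 intr=0.0000 cont=0.8023 V=0.8023[hold]  S*(1)=-
k=0: j=0 S=155.5600 intr=0.0000 cont=2.2423 V=2.2423[hold]  S*(0)=-

price = 2.2423
boundary = - - - - - - 89.6237 98.2507
tree:
2.2423
3.6490 0.8023
5.8217 1.4258 0.1629
9.0670 2.5030 0.3215 0.0000
13.7073 4.3260 0.6346 0.0000 0.0000
19.9616 7.3257 1.2525 0.0000 0.0000 0.0000
27.7163 12.0654 2.4723 0.0000 0.0000 0.0000 0.0000
35.5857 19.0893 4.8799 0.0000 0.0000 0.0000 0.0000 0.0000
42.7642 27.7163 9.6320 0.0000 0.0000 0.0000 0.0000 0.0000 0.0000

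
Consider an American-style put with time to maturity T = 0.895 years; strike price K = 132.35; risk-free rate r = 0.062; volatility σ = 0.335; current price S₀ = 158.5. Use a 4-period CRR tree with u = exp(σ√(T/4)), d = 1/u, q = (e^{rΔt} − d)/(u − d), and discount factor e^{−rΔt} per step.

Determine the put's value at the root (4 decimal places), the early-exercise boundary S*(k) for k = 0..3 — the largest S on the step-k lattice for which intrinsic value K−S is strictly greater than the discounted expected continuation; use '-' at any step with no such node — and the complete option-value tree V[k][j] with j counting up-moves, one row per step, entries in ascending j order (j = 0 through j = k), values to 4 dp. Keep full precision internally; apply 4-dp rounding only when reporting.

Δt=0.22375  u=1.17171  d=0.85346  q=0.50436  discount=0.98622
step 4 (expiry): payoffs max(K−S,0) = 48.2586 16.9009 0.0000 0.0000 0.0000
step 3: (k=3,j=0): S=98.5306, (K−S)⁺=33.8194, hold=31.9960 ⇒ V=33.8194 exercise | (k=3,j=1): S=135.2726, (K−S)⁺=0.0000, hold=8.2614 ⇒ V=8.2614 continue | (k=3,j=2): S=185.7157, (K−S)⁺=0.0000, hold=0.0000 ⇒ V=0.0000 continue | (k=3,j=3): S=254.9690, (K−S)⁺=0.0000, hold=0.0000 ⇒ V=0.0000 continue  boundary S*=98.5306
step 2: (k=2,j=0): S=115.4491, (K−S)⁺=16.9009, hold=20.6406 ⇒ V=20.6406 continue | (k=2,j=1): S=158.5000, (K−S)⁺=0.0000, hold=4.0382 ⇒ V=4.0382 continue | (k=2,j=2): S=217.6046, (K−S)⁺=0.0000, hold=0.0000 ⇒ V=0.0000 continue  boundary S*=-
step 1: (k=1,j=0): S=135.2726, (K−S)⁺=0.0000, hold=12.0980 ⇒ V=12.0980 continue | (k=1,j=1): S=185.7157, (K−S)⁺=0.0000, hold=1.9739 ⇒ V=1.9739 continue  boundary S*=-
step 0: (k=0,j=0): S=158.5000, (K−S)⁺=0.0000, hold=6.8955 ⇒ V=6.8955 continue  boundary S*=-

price = 6.8955
boundary = - - - 98.5306
tree:
6.8955
12.0980 1.9739
20.6406 4.0382 0.0000
33.8194 8.2614 0.0000 0.0000
48.2586 16.9009 0.0000 0.0000 0.0000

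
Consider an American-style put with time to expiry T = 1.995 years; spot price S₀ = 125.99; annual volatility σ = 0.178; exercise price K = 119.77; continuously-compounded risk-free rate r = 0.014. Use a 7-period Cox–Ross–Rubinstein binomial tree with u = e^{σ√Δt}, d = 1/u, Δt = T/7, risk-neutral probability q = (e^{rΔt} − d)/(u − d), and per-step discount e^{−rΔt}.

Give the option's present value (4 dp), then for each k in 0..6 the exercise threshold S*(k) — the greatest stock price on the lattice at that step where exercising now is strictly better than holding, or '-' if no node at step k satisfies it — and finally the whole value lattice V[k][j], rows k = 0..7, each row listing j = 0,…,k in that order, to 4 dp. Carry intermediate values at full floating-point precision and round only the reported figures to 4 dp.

price = 8.4294
boundary = - - - - 86.1507 94.7389 104.1832
tree:
8.4294
12.5641 4.3170
18.1562 7.0115 1.6277
25.2731 11.1071 2.9272 0.3270
33.6193 17.0384 5.1999 0.6530 0.0000
41.4289 25.0311 9.0947 1.3041 0.0000 0.0000
48.5306 33.6193 15.5868 2.6043 0.0000 0.0000 0.0000
54.9885 41.4289 25.0311 5.2011 0.0000 0.0000 0.0000 0.0000

Δt=0.28500, u=1.09969, d=0.90935, q=0.49727, disc=e^(-rΔt)=0.99602
k=7 terminal: V=max(K-S,0) → 54.9885 41.4289 25.0311 5.2011 0.0000 0.0000 0.0000 0.0000
k=6: j=0 S=71.2394 intr=48.5306 cont=48.0536 V=48.5306[EX]; j=1 S=86.1507 intr=33.6193 cont=33.1423 V=33.6193[EX]; j=2 S=104.1832 intr=15.5868 cont=15.1099 V=15.5868[EX]; j=3 S=125.9900 intr=0.0000 cont=2.6043 V=2.6043[hold]; j=4 S=152.3613 intr=0.0000 cont=0.0000 V=0.0000[hold]; j=5 S=184.2524 intr=0.0000 cont=0.0000 V=0.0000[hold]; j=6 S=222.8187 intr=0.0000 cont=0.0000 V=0.0000[hold]  S*(6)=104.1832
k=5: j=0 S=78.3411 intr=41.4289 cont=40.9520 V=41.4289[EX]; j=1 S=94.7389 intr=25.0311 cont=24.5542 V=25.0311[EX]; j=2 S=114.5689 intr=5.2011 cont=9.0947 V=9.0947[hold]; j=3 S=138.5496 intr=0.0000 cont=1.3041 V=1.3041[hold]; j=4 S=167.5498 intr=0.0000 cont=0.0000 V=0.0000[hold]; j=5 S=202.6200 intr=0.0000 cont=0.0000 V=0.0000[hold]  S*(5)=94.7389
k=4: j=0 S=86.1507 intr=33.6193 cont=33.1423 V=33.6193[EX]; j=1 S=104.1832 intr=15.5868 cont=17.0384 V=17.0384[hold]; j=2 S=125.9900 intr=0.0000 cont=5.1999 V=5.1999[hold]; j=3 S=152.3613 intr=0.0000 cont=0.6530 V=0.6530[hold]; j=4 S=184.2524 intr=0.0000 cont=0.0000 V=0.0000[hold]  S*(4)=86.1507
k=3: j=0 S=94.7389 intr=25.0311 cont=25.2731 V=25.2731[hold]; j=1 S=114.5689 intr=5.2011 cont=11.1071 V=11.1071[hold]; j=2 S=138.5496 intr=0.0000 cont=2.9272 V=2.9272[hold]; j=3 S=167.5498 intr=0.0000 cont=0.3270 V=0.3270[hold]  S*(3)=-
k=2: j=0 S=104.1832 intr=15.5868 cont=18.1562 V=18.1562[hold]; j=1 S=125.9900 intr=0.0000 cont=7.0115 V=7.0115[hold]; j=2 S=152.3613 intr=0.0000 cont=1.6277 V=1.6277[hold]  S*(2)=-
k=1: j=0 S=114.5689 intr=5.2011 cont=12.5641 V=12.5641[hold]; j=1 S=138.5496 intr=0.0000 cont=4.3170 V=4.3170[hold]  S*(1)=-
k=0: j=0 S=125.9900 intr=0.0000 cont=8.4294 V=8.4294[hold]  S*(0)=-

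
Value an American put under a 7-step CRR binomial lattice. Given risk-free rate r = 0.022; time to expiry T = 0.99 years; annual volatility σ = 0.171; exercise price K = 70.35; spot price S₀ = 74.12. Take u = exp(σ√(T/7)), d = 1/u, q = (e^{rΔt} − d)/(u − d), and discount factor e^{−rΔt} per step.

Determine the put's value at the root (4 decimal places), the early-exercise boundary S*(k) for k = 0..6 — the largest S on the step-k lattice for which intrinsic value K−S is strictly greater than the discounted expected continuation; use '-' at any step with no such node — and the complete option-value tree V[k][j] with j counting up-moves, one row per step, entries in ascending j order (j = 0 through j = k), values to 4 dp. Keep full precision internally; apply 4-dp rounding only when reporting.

params: Δt=0.14143 u=1.06642 d=0.93772 q=0.50814 e^(-rΔt)=0.99689
t_7 payoffs: 23.0964 16.6106 9.2347 0.8465 0.0000 0.0000 0.0000 0.0000
t_6: node(6,0) S=50.3923 payoff=19.9577 vs cont=19.7392 → 19.9577 [stop]  node(6,1) S=57.3088 payoff=13.0412 vs cont=12.8227 → 13.0412 [stop]  node(6,2) S=65.1746 payoff=5.1754 vs cont=4.9569 → 5.1754 [stop]  node(6,3) S=74.1200 payoff=0.0000 vs cont=0.4151 → 0.4151 [wait]  node(6,4) S=84.2932 payoff=0.0000 vs cont=0.0000 → 0.0000 [wait]  node(6,5) S=95.8627 payoff=0.0000 vs cont=0.0000 → 0.0000 [wait]  node(6,6) S=109.0202 payoff=0.0000 vs cont=0.0000 → 0.0000 [wait]  ⇒ S*(6)=65.1746
t_5: node(5,0) S=53.7394 payoff=16.6106 vs cont=16.3921 → 16.6106 [stop]  node(5,1) S=61.1153 payoff=9.2347 vs cont=9.0162 → 9.2347 [stop]  node(5,2) S=69.5035 payoff=0.8465 vs cont=2.7479 → 2.7479 [wait]  node(5,3) S=79.0431 payoff=0.0000 vs cont=0.2035 → 0.2035 [wait]  node(5,4) S=89.8920 payoff=0.0000 vs cont=0.0000 → 0.0000 [wait]  node(5,5) S=102.2300 payoff=0.0000 vs cont=0.0000 → 0.0000 [wait]  ⇒ S*(5)=61.1153
t_4: node(4,0) S=57.3088 payoff=13.0412 vs cont=12.8227 → 13.0412 [stop]  node(4,1) S=65.1746 payoff=5.1754 vs cont=5.9201 → 5.9201 [wait]  node(4,2) S=74.1200 payoff=0.0000 vs cont=1.4505 → 1.4505 [wait]  node(4,3) S=84.2932 payoff=0.0000 vs cont=0.0998 → 0.0998 [wait]  node(4,4) S=95.8627 payoff=0.0000 vs cont=0.0000 → 0.0000 [wait]  ⇒ S*(4)=57.3088
t_3: node(3,0) S=61.1153 payoff=9.2347 vs cont=9.3934 → 9.3934 [wait]  node(3,1) S=69.5035 payoff=0.8465 vs cont=3.6376 → 3.6376 [wait]  node(3,2) S=79.0431 payoff=0.0000 vs cont=0.7618 → 0.7618 [wait]  node(3,3) S=89.8920 payoff=0.0000 vs cont=0.0489 → 0.0489 [wait]  ⇒ S*(3)=-
t_2: node(2,0) S=65.1746 payoff=5.1754 vs cont=6.4485 → 6.4485 [wait]  node(2,1) S=74.1200 payoff=0.0000 vs cont=2.1695 → 2.1695 [wait]  node(2,2) S=84.2932 payoff=0.0000 vs cont=0.3983 → 0.3983 [wait]  ⇒ S*(2)=-
t_1: node(1,0) S=69.5035 payoff=0.8465 vs cont=4.2609 → 4.2609 [wait]  node(1,1) S=79.0431 payoff=0.0000 vs cont=1.2655 → 1.2655 [wait]  ⇒ S*(1)=-
t_0: node(0,0) S=74.1200 payoff=0.0000 vs cont=2.7303 → 2.7303 [wait]  ⇒ S*(0)=-

price = 2.7303
boundary = - - - - 57.3088 61.1153 65.1746
tree:
2.7303
4.2609 1.2655
6.4485 2.1695 0.3983
9.3934 3.6376 0.7618 0.0489
13.0412 5.9201 1.4505 0.0998 0.0000
16.6106 9.2347 2.7479 0.2035 0.0000 0.0000
19.9577 13.0412 5.1754 0.4151 0.0000 0.0000 0.0000
23.0964 16.6106 9.2347 0.8465 0.0000 0.0000 0.0000 0.0000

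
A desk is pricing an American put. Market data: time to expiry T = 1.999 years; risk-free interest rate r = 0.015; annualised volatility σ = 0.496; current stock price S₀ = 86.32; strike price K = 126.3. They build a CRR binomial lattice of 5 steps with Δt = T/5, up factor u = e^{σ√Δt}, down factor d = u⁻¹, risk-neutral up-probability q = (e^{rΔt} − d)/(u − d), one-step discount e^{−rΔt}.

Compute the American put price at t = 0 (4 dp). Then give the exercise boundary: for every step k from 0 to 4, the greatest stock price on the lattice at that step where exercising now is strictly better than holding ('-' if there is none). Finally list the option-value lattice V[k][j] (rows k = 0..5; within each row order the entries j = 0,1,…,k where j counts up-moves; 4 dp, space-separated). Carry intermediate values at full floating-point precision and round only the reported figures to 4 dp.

params: Δt=0.39980 u=1.36837 d=0.73080 q=0.43167 e^(-rΔt)=0.99402
t_5 payoffs: 108.3073 92.6099 63.2176 8.1824 0.0000 0.0000
t_4: node(4,0) S=24.6206 payoff=101.6794 vs cont=100.9243 → 101.6794 [stop]  node(4,1) S=46.1004 payoff=80.1996 vs cont=79.4444 → 80.1996 [stop]  node(4,2) S=86.3200 payoff=39.9800 vs cont=39.2248 → 39.9800 [stop]  node(4,3) S=161.6285 payoff=0.0000 vs cont=4.6225 → 4.6225 [wait]  node(4,4) S=302.6386 payoff=0.0000 vs cont=0.0000 → 0.0000 [wait]  ⇒ S*(4)=86.3200
t_3: node(3,0) S=33.6901 payoff=92.6099 vs cont=91.8548 → 92.6099 [stop]  node(3,1) S=63.0824 payoff=63.2176 vs cont=62.4624 → 63.2176 [stop]  node(3,2) S=118.1176 payoff=8.1824 vs cont=24.5696 → 24.5696 [wait]  node(3,3) S=221.1674 payoff=0.0000 vs cont=2.6114 → 2.6114 [wait]  ⇒ S*(3)=63.0824
t_2: node(2,0) S=46.1004 payoff=80.1996 vs cont=79.4444 → 80.1996 [stop]  node(2,1) S=86.3200 payoff=39.9800 vs cont=46.2564 → 46.2564 [wait]  node(2,2) S=161.6285 payoff=0.0000 vs cont=15.0008 → 15.0008 [wait]  ⇒ S*(2)=46.1004
t_1: node(1,0) S=63.0824 payoff=63.2176 vs cont=65.1555 → 65.1555 [wait]  node(1,1) S=118.1176 payoff=8.1824 vs cont=32.5685 → 32.5685 [wait]  ⇒ S*(1)=-
t_0: node(0,0) S=86.3200 payoff=39.9800 vs cont=50.7834 → 50.7834 [wait]  ⇒ S*(0)=-

price = 50.7834
boundary = - - 46.1004 63.0824 86.3200
tree:
50.7834
65.1555 32.5685
80.1996 46.2564 15.0008
92.6099 63.2176 24.5696 2.6114
101.6794 80.1996 39.9800 4.6225 0.0000
108.3073 92.6099 63.2176 8.1824 0.0000 0.0000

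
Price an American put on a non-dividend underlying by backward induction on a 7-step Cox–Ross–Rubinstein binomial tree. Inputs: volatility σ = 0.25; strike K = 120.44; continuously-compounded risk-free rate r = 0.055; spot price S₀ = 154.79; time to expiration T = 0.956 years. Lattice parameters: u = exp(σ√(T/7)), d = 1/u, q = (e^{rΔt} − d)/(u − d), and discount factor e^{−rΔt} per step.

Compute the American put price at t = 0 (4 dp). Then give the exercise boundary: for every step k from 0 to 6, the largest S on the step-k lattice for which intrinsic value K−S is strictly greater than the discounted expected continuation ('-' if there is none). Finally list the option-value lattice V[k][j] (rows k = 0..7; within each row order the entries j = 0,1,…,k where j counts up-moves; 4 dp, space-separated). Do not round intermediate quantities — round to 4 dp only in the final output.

Δt=0.13657, u=1.09679, d=0.91175, q=0.51767, disc=e^(-rΔt)=0.99252
k=7 terminal: V=max(K-S,0) → 39.3673 22.9134 3.1203 0.0000 0.0000 0.0000 0.0000 0.0000
k=6: j=0 S=88.9199 intr=31.5201 cont=30.6188 V=31.5201[EX]; j=1 S=106.9663 intr=13.4737 cont=12.5724 V=13.4737[EX]; j=2 S=128.6752 intr=0.0000 cont=1.4938 V=1.4938[hold]; j=3 S=154.7900 intr=0.0000 cont=0.0000 V=0.0000[hold]; j=4 S=186.2048 intr=0.0000 cont=0.0000 V=0.0000[hold]; j=5 S=223.9953 intr=0.0000 cont=0.0000 V=0.0000[hold]; j=6 S=269.4554 intr=0.0000 cont=0.0000 V=0.0000[hold]  S*(6)=106.9663
k=5: j=0 S=97.5266 intr=22.9134 cont=22.0122 V=22.9134[EX]; j=1 S=117.3197 intr=3.1203 cont=7.2177 V=7.2177[hold]; j=2 S=141.1299 intr=0.0000 cont=0.7151 V=0.7151[hold]; j=3 S=169.7723 intr=0.0000 cont=0.0000 V=0.0000[hold]; j=4 S=204.2278 intr=0.0000 cont=0.0000 V=0.0000[hold]; j=5 S=245.6761 intr=0.0000 cont=0.0000 V=0.0000[hold]  S*(5)=97.5266
k=4: j=0 S=106.9663 intr=13.4737 cont=14.6776 V=14.6776[hold]; j=1 S=128.6752 intr=0.0000 cont=3.8227 V=3.8227[hold]; j=2 S=154.7900 intr=0.0000 cont=0.3423 V=0.3423[hold]; j=3 S=186.2048 intr=0.0000 cont=0.0000 V=0.0000[hold]; j=4 S=223.9953 intr=0.0000 cont=0.0000 V=0.0000[hold]  S*(4)=-
k=3: j=0 S=117.3197 intr=3.1203 cont=8.9906 V=8.9906[hold]; j=1 S=141.1299 intr=0.0000 cont=2.0059 V=2.0059[hold]; j=2 S=169.7723 intr=0.0000 cont=0.1639 V=0.1639[hold]; j=3 S=204.2278 intr=0.0000 cont=0.0000 V=0.0000[hold]  S*(3)=-
k=2: j=0 S=128.6752 intr=0.0000 cont=5.3347 V=5.3347[hold]; j=1 S=154.7900 intr=0.0000 cont=1.0445 V=1.0445[hold]; j=2 S=186.2048 intr=0.0000 cont=0.0785 V=0.0785[hold]  S*(2)=-
k=1: j=0 S=141.1299 intr=0.0000 cont=3.0905 V=3.0905[hold]; j=1 S=169.7723 intr=0.0000 cont=0.5403 V=0.5403[hold]  S*(1)=-
k=0: j=0 S=154.7900 intr=0.0000 cont=1.7571 V=1.7571[hold]  S*(0)=-

price = 1.7571
boundary = - - - - - 97.5266 106.9663
tree:
1.7571
3.0905 0.5403
5.3347 1.0445 0.0785
8.9906 2.0059 0.1639 0.0000
14.6776 3.8227 0.3423 0.0000 0.0000
22.9134 7.2177 0.7151 0.0000 0.0000 0.0000
31.5201 13.4737 1.4938 0.0000 0.0000 0.0000 0.0000
39.3673 22.9134 3.1203 0.0000 0.0000 0.0000 0.0000 0.0000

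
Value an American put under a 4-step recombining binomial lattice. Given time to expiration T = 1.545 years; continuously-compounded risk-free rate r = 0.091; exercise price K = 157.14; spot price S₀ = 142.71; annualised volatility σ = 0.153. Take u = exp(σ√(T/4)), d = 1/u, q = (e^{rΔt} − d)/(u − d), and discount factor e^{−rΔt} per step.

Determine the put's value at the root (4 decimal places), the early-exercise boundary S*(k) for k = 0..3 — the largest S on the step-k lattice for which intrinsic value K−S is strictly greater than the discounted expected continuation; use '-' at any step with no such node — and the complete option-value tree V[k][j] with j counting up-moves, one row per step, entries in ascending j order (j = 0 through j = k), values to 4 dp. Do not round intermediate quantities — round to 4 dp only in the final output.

price = 14.4300
boundary = 142.7100 129.7652 142.7100 129.7652
tree:
14.4300
27.3748 5.6532
39.1454 14.4300 1.5179
49.8484 27.3748 4.6800 0.0000
59.5805 39.1454 14.4300 0.0000 0.0000

Δt=0.38625  u=1.09976  d=0.90929  q=0.66407  discount=0.96546
step 4 (expiry): payoffs max(K−S,0) = 59.5805 39.1454 14.4300 0.0000 0.0000
step 3: (k=3,j=0): S=107.2916, (K−S)⁺=49.8484, hold=44.4210 ⇒ V=49.8484 exercise | (k=3,j=1): S=129.7652, (K−S)⁺=27.3748, hold=21.9475 ⇒ V=27.3748 exercise | (k=3,j=2): S=156.9461, (K−S)⁺=0.1939, hold=4.6800 ⇒ V=4.6800 continue | (k=3,j=3): S=189.8204, (K−S)⁺=0.0000, hold=0.0000 ⇒ V=0.0000 continue  boundary S*=129.7652
step 2: (k=2,j=0): S=117.9946, (K−S)⁺=39.1454, hold=33.7181 ⇒ V=39.1454 exercise | (k=2,j=1): S=142.7100, (K−S)⁺=14.4300, hold=11.8789 ⇒ V=14.4300 exercise | (k=2,j=2): S=172.6024, (K−S)⁺=0.0000, hold=1.5179 ⇒ V=1.5179 continue  boundary S*=142.7100
step 1: (k=1,j=0): S=129.7652, (K−S)⁺=27.3748, hold=21.9475 ⇒ V=27.3748 exercise | (k=1,j=1): S=156.9461, (K−S)⁺=0.1939, hold=5.6532 ⇒ V=5.6532 continue  boundary S*=129.7652
step 0: (k=0,j=0): S=142.7100, (K−S)⁺=14.4300, hold=12.5028 ⇒ V=14.4300 exercise  boundary S*=142.7100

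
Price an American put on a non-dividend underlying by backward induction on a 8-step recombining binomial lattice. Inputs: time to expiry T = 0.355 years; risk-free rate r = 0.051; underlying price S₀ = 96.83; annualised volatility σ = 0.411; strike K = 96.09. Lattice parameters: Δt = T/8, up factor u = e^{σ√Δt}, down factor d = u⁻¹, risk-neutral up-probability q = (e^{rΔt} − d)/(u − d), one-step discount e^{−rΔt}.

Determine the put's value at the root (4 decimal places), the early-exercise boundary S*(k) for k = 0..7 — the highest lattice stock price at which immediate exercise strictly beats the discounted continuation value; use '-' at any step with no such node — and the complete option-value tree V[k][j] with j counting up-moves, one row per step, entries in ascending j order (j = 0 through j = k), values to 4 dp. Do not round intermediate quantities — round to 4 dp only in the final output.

price = 8.1113
boundary = - - - - 68.4869 74.6806 81.4345 74.6806
tree:
8.1113
11.6276 4.5098
16.1369 7.0148 1.9383
21.5655 10.5935 3.3437 0.4930
27.6031 15.4168 5.6509 0.9715 0.0000
33.2832 21.4094 9.2865 1.9146 0.0000 0.0000
38.4922 27.6031 14.6555 3.7733 0.0000 0.0000 0.0000
43.2691 33.2832 21.4094 7.4364 0.0000 0.0000 0.0000 0.0000
47.6499 38.4922 27.6031 14.6555 0.0000 0.0000 0.0000 0.0000 0.0000

params: Δt=0.04437 u=1.09044 d=0.91706 q=0.49144 e^(-rΔt)=0.99774
t_8 payoffs: 47.6499 38.4922 27.6031 14.6555 0.0000 0.0000 0.0000 0.0000 0.0000
t_7: node(7,0) S=52.8209 payoff=43.2691 vs cont=43.0519 → 43.2691 [stop]  node(7,1) S=62.8068 payoff=33.2832 vs cont=33.0660 → 33.2832 [stop]  node(7,2) S=74.6806 payoff=21.4094 vs cont=21.1921 → 21.4094 [stop]  node(7,3) S=88.7992 payoff=7.2908 vs cont=7.4364 → 7.4364 [wait]  node(7,4) S=105.5870 payoff=0.0000 vs cont=0.0000 → 0.0000 [wait]  node(7,5) S=125.5486 payoff=0.0000 vs cont=0.0000 → 0.0000 [wait]  node(7,6) S=149.2840 payoff=0.0000 vs cont=0.0000 → 0.0000 [wait]  node(7,7) S=177.5066 payoff=0.0000 vs cont=0.0000 → 0.0000 [wait]  ⇒ S*(7)=74.6806
t_6: node(6,0) S=57.5978 payoff=38.4922 vs cont=38.2750 → 38.4922 [stop]  node(6,1) S=68.4869 payoff=27.6031 vs cont=27.3859 → 27.6031 [stop]  node(6,2) S=81.4345 payoff=14.6555 vs cont=14.5096 → 14.6555 [stop]  node(6,3) S=96.8300 payoff=0.0000 vs cont=3.7733 → 3.7733 [wait]  node(6,4) S=115.1360 payoff=0.0000 vs cont=0.0000 → 0.0000 [wait]  node(6,5) S=136.9029 payoff=0.0000 vs cont=0.0000 → 0.0000 [wait]  node(6,6) S=162.7848 payoff=0.0000 vs cont=0.0000 → 0.0000 [wait]  ⇒ S*(6)=81.4345
t_5: node(5,0) S=62.8068 payoff=33.2832 vs cont=33.0660 → 33.2832 [stop]  node(5,1) S=74.6806 payoff=21.4094 vs cont=21.1921 → 21.4094 [stop]  node(5,2) S=88.7992 payoff=7.2908 vs cont=9.2865 → 9.2865 [wait]  node(5,3) S=105.5870 payoff=0.0000 vs cont=1.9146 → 1.9146 [wait]  node(5,4) S=125.5486 payoff=0.0000 vs cont=0.0000 → 0.0000 [wait]  node(5,5) S=149.2840 payoff=0.0000 vs cont=0.0000 → 0.0000 [wait]  ⇒ S*(5)=74.6806
t_4: node(4,0) S=68.4869 payoff=27.6031 vs cont=27.3859 → 27.6031 [stop]  node(4,1) S=81.4345 payoff=14.6555 vs cont=15.4168 → 15.4168 [wait]  node(4,2) S=96.8300 payoff=0.0000 vs cont=5.6509 → 5.6509 [wait]  node(4,3) S=115.1360 payoff=0.0000 vs cont=0.9715 → 0.9715 [wait]  node(4,4) S=136.9029 payoff=0.0000 vs cont=0.0000 → 0.0000 [wait]  ⇒ S*(4)=68.4869
t_3: node(3,0) S=74.6806 payoff=21.4094 vs cont=21.5655 → 21.5655 [wait]  node(3,1) S=88.7992 payoff=7.2908 vs cont=10.5935 → 10.5935 [wait]  node(3,2) S=105.5870 payoff=0.0000 vs cont=3.3437 → 3.3437 [wait]  node(3,3) S=125.5486 payoff=0.0000 vs cont=0.4930 → 0.4930 [wait]  ⇒ S*(3)=-
t_2: node(2,0) S=81.4345 payoff=14.6555 vs cont=16.1369 → 16.1369 [wait]  node(2,1) S=96.8300 payoff=0.0000 vs cont=7.0148 → 7.0148 [wait]  node(2,2) S=115.1360 payoff=0.0000 vs cont=1.9383 → 1.9383 [wait]  ⇒ S*(2)=-
t_1: node(1,0) S=88.7992 payoff=7.2908 vs cont=11.6276 → 11.6276 [wait]  node(1,1) S=105.5870 payoff=0.0000 vs cont=4.5098 → 4.5098 [wait]  ⇒ S*(1)=-
t_0: node(0,0) S=96.8300 payoff=0.0000 vs cont=8.1113 → 8.1113 [wait]  ⇒ S*(0)=-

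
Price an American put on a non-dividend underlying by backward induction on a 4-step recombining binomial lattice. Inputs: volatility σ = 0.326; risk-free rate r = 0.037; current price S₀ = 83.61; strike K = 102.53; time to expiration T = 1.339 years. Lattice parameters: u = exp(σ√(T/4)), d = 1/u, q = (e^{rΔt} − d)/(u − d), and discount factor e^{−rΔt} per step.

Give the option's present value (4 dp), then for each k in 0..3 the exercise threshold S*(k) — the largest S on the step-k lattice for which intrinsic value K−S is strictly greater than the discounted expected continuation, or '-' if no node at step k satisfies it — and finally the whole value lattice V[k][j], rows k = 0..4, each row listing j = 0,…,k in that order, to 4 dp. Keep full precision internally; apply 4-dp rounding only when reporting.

price = 23.2743
boundary = - 69.2378 57.3362 69.2378
tree:
23.2743
33.2922 13.2691
45.1938 21.5178 4.8796
55.0496 33.2922 9.6084 0.0000
63.2113 45.1938 18.9200 0.0000 0.0000

params: Δt=0.33475 u=1.20758 d=0.82810 q=0.48583 e^(-rΔt)=0.98769
t_4 payoffs: 63.2113 45.1938 18.9200 0.0000 0.0000
t_3: node(3,0) S=47.4804 payoff=55.0496 vs cont=53.7876 → 55.0496 [stop]  node(3,1) S=69.2378 payoff=33.2922 vs cont=32.0301 → 33.2922 [stop]  node(3,2) S=100.9655 payoff=1.5645 vs cont=9.6084 → 9.6084 [wait]  node(3,3) S=147.2321 payoff=0.0000 vs cont=0.0000 → 0.0000 [wait]  ⇒ S*(3)=69.2378
t_2: node(2,0) S=57.3362 payoff=45.1938 vs cont=43.9317 → 45.1938 [stop]  node(2,1) S=83.6100 payoff=18.9200 vs cont=21.5178 → 21.5178 [wait]  node(2,2) S=121.9236 payoff=0.0000 vs cont=4.8796 → 4.8796 [wait]  ⇒ S*(2)=57.3362
t_1: node(1,0) S=69.2378 payoff=33.2922 vs cont=33.2766 → 33.2922 [stop]  node(1,1) S=100.9655 payoff=1.5645 vs cont=13.2691 → 13.2691 [wait]  ⇒ S*(1)=69.2378
t_0: node(0,0) S=83.6100 payoff=18.9200 vs cont=23.2743 → 23.2743 [wait]  ⇒ S*(0)=-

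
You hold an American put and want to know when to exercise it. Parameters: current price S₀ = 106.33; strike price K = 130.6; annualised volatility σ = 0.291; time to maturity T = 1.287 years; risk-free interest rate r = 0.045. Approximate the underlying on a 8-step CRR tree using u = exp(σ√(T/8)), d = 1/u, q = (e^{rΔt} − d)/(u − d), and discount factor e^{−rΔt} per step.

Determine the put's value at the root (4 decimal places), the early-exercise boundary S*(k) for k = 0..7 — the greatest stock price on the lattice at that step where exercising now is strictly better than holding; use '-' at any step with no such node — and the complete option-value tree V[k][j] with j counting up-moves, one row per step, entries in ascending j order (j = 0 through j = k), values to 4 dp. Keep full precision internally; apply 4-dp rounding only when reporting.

params: Δt=0.16087 u=1.12380 d=0.88984 q=0.50191 e^(-rΔt)=0.99279
t_8 payoffs: 88.8038 77.8143 63.9353 46.4070 24.2700 0.0000 0.0000 0.0000 0.0000
t_7: node(7,0) S=46.9706 payoff=83.6294 vs cont=82.6873 → 83.6294 [stop]  node(7,1) S=59.3207 payoff=71.2793 vs cont=70.3373 → 71.2793 [stop]  node(7,2) S=74.9180 payoff=55.6820 vs cont=54.7400 → 55.6820 [stop]  node(7,3) S=94.6163 payoff=35.9837 vs cont=35.0417 → 35.9837 [stop]  node(7,4) S=119.4939 payoff=11.1061 vs cont=12.0015 → 12.0015 [wait]  node(7,5) S=150.9126 payoff=0.0000 vs cont=0.0000 → 0.0000 [wait]  node(7,6) S=190.5923 payoff=0.0000 vs cont=0.0000 → 0.0000 [wait]  node(7,7) S=240.7051 payoff=0.0000 vs cont=0.0000 → 0.0000 [wait]  ⇒ S*(7)=94.6163
t_6: node(6,0) S=52.7857 payoff=77.8143 vs cont=76.8722 → 77.8143 [stop]  node(6,1) S=66.6647 payoff=63.9353 vs cont=62.9932 → 63.9353 [stop]  node(6,2) S=84.1930 payoff=46.4070 vs cont=45.4650 → 46.4070 [stop]  node(6,3) S=106.3300 payoff=24.2700 vs cont=23.7741 → 24.2700 [stop]  node(6,4) S=134.2875 payoff=0.0000 vs cont=5.9347 → 5.9347 [wait]  node(6,5) S=169.5960 payoff=0.0000 vs cont=0.0000 → 0.0000 [wait]  node(6,6) S=214.1881 payoff=0.0000 vs cont=0.0000 → 0.0000 [wait]  ⇒ S*(6)=106.3300
t_5: node(5,0) S=59.3207 payoff=71.2793 vs cont=70.3373 → 71.2793 [stop]  node(5,1) S=74.9180 payoff=55.6820 vs cont=54.7400 → 55.6820 [stop]  node(5,2) S=94.6163 payoff=35.9837 vs cont=35.0417 → 35.9837 [stop]  node(5,3) S=119.4939 payoff=11.1061 vs cont=14.9587 → 14.9587 [wait]  node(5,4) S=150.9126 payoff=0.0000 vs cont=2.9347 → 2.9347 [wait]  node(5,5) S=190.5923 payoff=0.0000 vs cont=0.0000 → 0.0000 [wait]  ⇒ S*(5)=94.6163
t_4: node(4,0) S=66.6647 payoff=63.9353 vs cont=62.9932 → 63.9353 [stop]  node(4,1) S=84.1930 payoff=46.4070 vs cont=45.4650 → 46.4070 [stop]  node(4,2) S=106.3300 payoff=24.2700 vs cont=25.2477 → 25.2477 [wait]  node(4,3) S=134.2875 payoff=0.0000 vs cont=8.8594 → 8.8594 [wait]  node(4,4) S=169.5960 payoff=0.0000 vs cont=1.4512 → 1.4512 [wait]  ⇒ S*(4)=84.1930
t_3: node(3,0) S=74.9180 payoff=55.6820 vs cont=54.7400 → 55.6820 [stop]  node(3,1) S=94.6163 payoff=35.9837 vs cont=35.5288 → 35.9837 [stop]  node(3,2) S=119.4939 payoff=11.1061 vs cont=16.8995 → 16.8995 [wait]  node(3,3) S=150.9126 payoff=0.0000 vs cont=5.1041 → 5.1041 [wait]  ⇒ S*(3)=94.6163
t_2: node(2,0) S=84.1930 payoff=46.4070 vs cont=45.4650 → 46.4070 [stop]  node(2,1) S=106.3300 payoff=24.2700 vs cont=26.2147 → 26.2147 [wait]  node(2,2) S=134.2875 payoff=0.0000 vs cont=10.9001 → 10.9001 [wait]  ⇒ S*(2)=84.1930
t_1: node(1,0) S=94.6163 payoff=35.9837 vs cont=36.0107 → 36.0107 [wait]  node(1,1) S=119.4939 payoff=11.1061 vs cont=18.3945 → 18.3945 [wait]  ⇒ S*(1)=-
t_0: node(0,0) S=106.3300 payoff=24.2700 vs cont=26.9730 → 26.9730 [wait]  ⇒ S*(0)=-

price = 26.9730
boundary = - - 84.1930 94.6163 84.1930 94.6163 106.3300 94.6163
tree:
26.9730
36.0107 18.3945
46.4070 26.2147 10.9001
55.6820 35.9837 16.8995 5.1041
63.9353 46.4070 25.2477 8.8594 1.4512
71.2793 55.6820 35.9837 14.9587 2.9347 0.0000
77.8143 63.9353 46.4070 24.2700 5.9347 0.0000 0.0000
83.6294 71.2793 55.6820 35.9837 12.0015 0.0000 0.0000 0.0000
88.8038 77.8143 63.9353 46.4070 24.2700 0.0000 0.0000 0.0000 0.0000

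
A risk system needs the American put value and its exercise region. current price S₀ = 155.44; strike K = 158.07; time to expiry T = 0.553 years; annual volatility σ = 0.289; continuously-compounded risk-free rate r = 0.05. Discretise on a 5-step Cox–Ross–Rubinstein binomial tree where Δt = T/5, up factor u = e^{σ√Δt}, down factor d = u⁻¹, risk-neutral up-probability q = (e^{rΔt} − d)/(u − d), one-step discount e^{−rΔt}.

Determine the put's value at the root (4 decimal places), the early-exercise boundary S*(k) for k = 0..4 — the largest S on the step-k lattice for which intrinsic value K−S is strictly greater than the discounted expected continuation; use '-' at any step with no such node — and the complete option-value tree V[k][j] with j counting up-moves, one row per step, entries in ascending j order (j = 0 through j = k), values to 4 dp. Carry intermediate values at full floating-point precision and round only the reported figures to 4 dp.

params: Δt=0.11060 u=1.10088 d=0.90836 q=0.50479 e^(-rΔt)=0.99449
t_5 payoffs: 61.9399 41.5660 16.8741 0.0000 0.0000 0.0000
t_4: node(4,0) S=105.8279 payoff=52.2421 vs cont=51.3704 → 52.2421 [stop]  node(4,1) S=128.2571 payoff=29.8129 vs cont=28.9412 → 29.8129 [stop]  node(4,2) S=155.4400 payoff=2.6300 vs cont=8.3101 → 8.3101 [wait]  node(4,3) S=188.3841 payoff=0.0000 vs cont=0.0000 → 0.0000 [wait]  node(4,4) S=228.3103 payoff=0.0000 vs cont=0.0000 → 0.0000 [wait]  ⇒ S*(4)=128.2571
t_3: node(3,0) S=116.5040 payoff=41.5660 vs cont=40.6943 → 41.5660 [stop]  node(3,1) S=141.1959 payoff=16.8741 vs cont=18.8538 → 18.8538 [wait]  node(3,2) S=171.1211 payoff=0.0000 vs cont=4.0925 → 4.0925 [wait]  node(3,3) S=207.3886 payoff=0.0000 vs cont=0.0000 → 0.0000 [wait]  ⇒ S*(3)=116.5040
t_2: node(2,0) S=128.2571 payoff=29.8129 vs cont=29.9350 → 29.9350 [wait]  node(2,1) S=155.4400 payoff=2.6300 vs cont=11.3395 → 11.3395 [wait]  node(2,2) S=188.3841 payoff=0.0000 vs cont=2.0154 → 2.0154 [wait]  ⇒ S*(2)=-
t_1: node(1,0) S=141.1959 payoff=16.8741 vs cont=20.4348 → 20.4348 [wait]  node(1,1) S=171.1211 payoff=0.0000 vs cont=6.5962 → 6.5962 [wait]  ⇒ S*(1)=-
t_0: node(0,0) S=155.4400 payoff=2.6300 vs cont=13.3750 → 13.3750 [wait]  ⇒ S*(0)=-

price = 13.3750
boundary = - - - 116.5040 128.2571
tree:
13.3750
20.4348 6.5962
29.9350 11.3395 2.0154
41.5660 18.8538 4.0925 0.0000
52.2421 29.8129 8.3101 0.0000 0.0000
61.9399 41.5660 16.8741 0.0000 0.0000 0.0000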